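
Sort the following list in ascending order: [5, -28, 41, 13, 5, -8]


Original list: [5, -28, 41, 13, 5, -8]
Repeatedly take the smallest remaining element:
  Remaining [5, -28, 41, 13, 5, -8] -> smallest is -28
  Remaining [5, 41, 13, 5, -8] -> smallest is -8
  Remaining [5, 41, 13, 5] -> smallest is 5
  Remaining [41, 13, 5] -> smallest is 5
  Remaining [41, 13] -> smallest is 13
  Remaining [41] -> smallest is 41
Collecting the picks in order gives the sorted list.
Final answer: [-28, -8, 5, 5, 13, 41]


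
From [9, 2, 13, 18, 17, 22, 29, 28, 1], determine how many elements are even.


Check each element:
  9 is odd
  2 is even
  13 is odd
  18 is even
  17 is odd
  22 is even
  29 is odd
  28 is even
  1 is odd
Evens: [2, 18, 22, 28]
Count of evens = 4
Final answer: 4


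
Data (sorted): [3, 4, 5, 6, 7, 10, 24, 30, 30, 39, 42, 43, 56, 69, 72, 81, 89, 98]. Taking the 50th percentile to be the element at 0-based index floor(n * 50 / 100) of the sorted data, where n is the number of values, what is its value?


The dataset has n = 18 elements.
Index = floor(18 * 50 / 100) = floor(900 / 100) = floor(9) = 9
Counting from index 0 in the sorted data, the element at index 9 is 39.
Final answer: 39


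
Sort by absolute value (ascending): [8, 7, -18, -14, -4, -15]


Compute absolute values:
  |8| = 8
  |7| = 7
  |-18| = 18
  |-14| = 14
  |-4| = 4
  |-15| = 15
Absolute values in increasing order: 4 < 7 < 8 < 14 < 15 < 18
Listing the original numbers in that order gives the answer.
Final answer: [-4, 7, 8, -14, -15, -18]


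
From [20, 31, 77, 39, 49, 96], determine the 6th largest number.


Sort descending: [96, 77, 49, 39, 31, 20]
The 6th element (1-indexed) is at index 5.
Value = 20
Final answer: 20


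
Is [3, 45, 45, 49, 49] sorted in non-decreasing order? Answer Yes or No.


Check consecutive pairs:
  3 <= 45? True
  45 <= 45? True
  45 <= 49? True
  49 <= 49? True
Every consecutive pair is in order, so the list is non-decreasing.
Final answer: Yes


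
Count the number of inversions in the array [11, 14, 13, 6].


For each element, count the later elements that are smaller than it:
  11 (index 0): smaller elements after it = [6] -> 1
  14 (index 1): smaller elements after it = [13, 6] -> 2
  13 (index 2): smaller elements after it = [6] -> 1
Total inversions = 1 + 2 + 1 = 4
Final answer: 4


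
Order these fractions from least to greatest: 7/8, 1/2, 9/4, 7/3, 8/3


Convert to decimal for comparison:
  7/8 = 0.875
  1/2 = 0.5
  9/4 = 2.25
  7/3 = 2.3333
  8/3 = 2.6667
Decimals in increasing order: 0.5 < 0.875 < 2.25 < 2.3333 < 2.6667
Writing each back as its fraction gives the sorted order.
Final answer: 1/2, 7/8, 9/4, 7/3, 8/3


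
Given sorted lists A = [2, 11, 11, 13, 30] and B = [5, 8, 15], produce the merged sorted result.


List A: [2, 11, 11, 13, 30]
List B: [5, 8, 15]
Repeatedly compare the front elements and take the smaller:
  2 vs 5 -> take 2
  11 vs 5 -> take 5
  11 vs 8 -> take 8
  11 vs 15 -> take 11
  11 vs 15 -> take 11
  13 vs 15 -> take 13
  30 vs 15 -> take 15
  B is exhausted; append the rest of A: [30]
Final answer: [2, 5, 8, 11, 11, 13, 15, 30]


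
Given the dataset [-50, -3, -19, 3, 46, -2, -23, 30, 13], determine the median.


First, sort the list: [-50, -23, -19, -3, -2, 3, 13, 30, 46]
The list has 9 elements (odd count).
The middle index is 4 (0-based), and the element there is -2.
Final answer: -2


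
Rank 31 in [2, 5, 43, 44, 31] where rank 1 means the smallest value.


Sort ascending: [2, 5, 31, 43, 44]
Find 31 in the sorted list.
31 is at position 3 (1-indexed).
Final answer: 3


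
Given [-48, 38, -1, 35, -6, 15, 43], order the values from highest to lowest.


Original list: [-48, 38, -1, 35, -6, 15, 43]
Repeatedly take the largest remaining element:
  Remaining [-48, 38, -1, 35, -6, 15, 43] -> largest is 43
  Remaining [-48, 38, -1, 35, -6, 15] -> largest is 38
  Remaining [-48, -1, 35, -6, 15] -> largest is 35
  Remaining [-48, -1, -6, 15] -> largest is 15
  Remaining [-48, -1, -6] -> largest is -1
  Remaining [-48, -6] -> largest is -6
  Remaining [-48] -> largest is -48
Collecting the picks in order gives the descending list.
Final answer: [43, 38, 35, 15, -1, -6, -48]


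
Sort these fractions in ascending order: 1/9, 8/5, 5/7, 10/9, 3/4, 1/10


Convert to decimal for comparison:
  1/9 = 0.1111
  8/5 = 1.6
  5/7 = 0.7143
  10/9 = 1.1111
  3/4 = 0.75
  1/10 = 0.1
Decimals in increasing order: 0.1 < 0.1111 < 0.7143 < 0.75 < 1.1111 < 1.6
Writing each back as its fraction gives the sorted order.
Final answer: 1/10, 1/9, 5/7, 3/4, 10/9, 8/5


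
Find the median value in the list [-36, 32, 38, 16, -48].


First, sort the list: [-48, -36, 16, 32, 38]
The list has 5 elements (odd count).
The middle index is 2 (0-based), and the element there is 16.
Final answer: 16


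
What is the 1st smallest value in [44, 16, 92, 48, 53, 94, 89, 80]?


Sort ascending: [16, 44, 48, 53, 80, 89, 92, 94]
The 1st element (1-indexed) is at index 0.
Value = 16
Final answer: 16


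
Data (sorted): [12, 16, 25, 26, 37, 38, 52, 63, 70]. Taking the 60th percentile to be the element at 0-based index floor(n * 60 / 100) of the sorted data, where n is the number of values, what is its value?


The dataset has n = 9 elements.
Index = floor(9 * 60 / 100) = floor(540 / 100) = floor(5.4) = 5
Counting from index 0 in the sorted data, the element at index 5 is 38.
Final answer: 38


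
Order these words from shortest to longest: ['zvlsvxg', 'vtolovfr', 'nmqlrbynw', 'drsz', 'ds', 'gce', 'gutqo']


Compute lengths:
  'zvlsvxg' has length 7
  'vtolovfr' has length 8
  'nmqlrbynw' has length 9
  'drsz' has length 4
  'ds' has length 2
  'gce' has length 3
  'gutqo' has length 5
Lengths in increasing order: 2 < 3 < 4 < 5 < 7 < 8 < 9
Listing the words in that order gives the answer.
Final answer: ['ds', 'gce', 'drsz', 'gutqo', 'zvlsvxg', 'vtolovfr', 'nmqlrbynw']


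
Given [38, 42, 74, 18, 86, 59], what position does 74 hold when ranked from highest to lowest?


Sort descending: [86, 74, 59, 42, 38, 18]
Find 74 in the sorted list.
74 is at position 2.
Final answer: 2


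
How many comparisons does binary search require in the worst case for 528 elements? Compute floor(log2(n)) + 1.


Binary search halves the search space each step.
Maximum comparisons = floor(log2(528)) + 1
log2(528) = 9.0444
floor(log2(528)) = 9, so 9 + 1 = 10
Final answer: 10


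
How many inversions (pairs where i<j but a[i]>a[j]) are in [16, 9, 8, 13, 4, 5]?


For each element, count the later elements that are smaller than it:
  16 (index 0): smaller elements after it = [9, 8, 13, 4, 5] -> 5
  9 (index 1): smaller elements after it = [8, 4, 5] -> 3
  8 (index 2): smaller elements after it = [4, 5] -> 2
  13 (index 3): smaller elements after it = [4, 5] -> 2
  4 (index 4): smaller elements after it = [] -> 0
Total inversions = 5 + 3 + 2 + 2 + 0 = 12
Final answer: 12


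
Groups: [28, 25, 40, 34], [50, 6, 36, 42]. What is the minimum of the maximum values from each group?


Find max of each group:
  Group 1: [28, 25, 40, 34] -> max = 40
  Group 2: [50, 6, 36, 42] -> max = 50
Maxes: [40, 50]
Minimum of maxes = 40
Final answer: 40


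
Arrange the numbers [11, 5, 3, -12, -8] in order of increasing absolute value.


Compute absolute values:
  |11| = 11
  |5| = 5
  |3| = 3
  |-12| = 12
  |-8| = 8
Absolute values in increasing order: 3 < 5 < 8 < 11 < 12
Listing the original numbers in that order gives the answer.
Final answer: [3, 5, -8, 11, -12]


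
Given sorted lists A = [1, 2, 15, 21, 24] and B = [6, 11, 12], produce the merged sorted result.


List A: [1, 2, 15, 21, 24]
List B: [6, 11, 12]
Repeatedly compare the front elements and take the smaller:
  1 vs 6 -> take 1
  2 vs 6 -> take 2
  15 vs 6 -> take 6
  15 vs 11 -> take 11
  15 vs 12 -> take 12
  B is exhausted; append the rest of A: [15, 21, 24]
Final answer: [1, 2, 6, 11, 12, 15, 21, 24]


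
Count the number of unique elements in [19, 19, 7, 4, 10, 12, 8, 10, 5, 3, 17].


List all unique values:
Distinct values: [3, 4, 5, 7, 8, 10, 12, 17, 19]
Count = 9
Final answer: 9


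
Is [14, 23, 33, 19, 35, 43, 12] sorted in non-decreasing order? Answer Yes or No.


Check consecutive pairs:
  14 <= 23? True
  23 <= 33? True
  33 <= 19? False
  19 <= 35? True
  35 <= 43? True
  43 <= 12? False
2 consecutive pair(s) are out of order, so the list is not sorted.
Final answer: No


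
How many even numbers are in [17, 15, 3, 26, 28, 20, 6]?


Check each element:
  17 is odd
  15 is odd
  3 is odd
  26 is even
  28 is even
  20 is even
  6 is even
Evens: [26, 28, 20, 6]
Count of evens = 4
Final answer: 4


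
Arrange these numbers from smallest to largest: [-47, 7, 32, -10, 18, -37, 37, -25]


Original list: [-47, 7, 32, -10, 18, -37, 37, -25]
Repeatedly take the smallest remaining element:
  Remaining [-47, 7, 32, -10, 18, -37, 37, -25] -> smallest is -47
  Remaining [7, 32, -10, 18, -37, 37, -25] -> smallest is -37
  Remaining [7, 32, -10, 18, 37, -25] -> smallest is -25
  Remaining [7, 32, -10, 18, 37] -> smallest is -10
  Remaining [7, 32, 18, 37] -> smallest is 7
  Remaining [32, 18, 37] -> smallest is 18
  Remaining [32, 37] -> smallest is 32
  Remaining [37] -> smallest is 37
Collecting the picks in order gives the sorted list.
Final answer: [-47, -37, -25, -10, 7, 18, 32, 37]


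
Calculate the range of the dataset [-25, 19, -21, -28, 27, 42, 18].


Maximum value: 42
Minimum value: -28
Range = 42 - (-28) = 70
Final answer: 70


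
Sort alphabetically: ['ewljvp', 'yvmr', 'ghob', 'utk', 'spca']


Compare strings character by character (the first differing letter decides):
  'ewljvp' < 'ghob' since 'e' < 'g' at position 1
  'ghob' < 'spca' since 'g' < 's' at position 1
  'spca' < 'utk' since 's' < 'u' at position 1
  'utk' < 'yvmr' since 'u' < 'y' at position 1
Chaining these comparisons gives the alphabetical order.
Final answer: ['ewljvp', 'ghob', 'spca', 'utk', 'yvmr']


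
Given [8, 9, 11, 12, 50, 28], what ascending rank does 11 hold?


Sort ascending: [8, 9, 11, 12, 28, 50]
Find 11 in the sorted list.
11 is at position 3 (1-indexed).
Final answer: 3


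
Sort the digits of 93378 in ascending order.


The number 93378 has digits: 9, 3, 3, 7, 8
Sorted: 3, 3, 7, 8, 9
Joining the sorted digits gives the result.
Final answer: 33789


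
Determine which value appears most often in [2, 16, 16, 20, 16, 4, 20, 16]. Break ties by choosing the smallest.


Count the frequency of each value:
  2 appears 1 time(s)
  4 appears 1 time(s)
  16 appears 4 time(s)
  20 appears 2 time(s)
Maximum frequency is 4.
Only 16 reaches that frequency, so it is the mode.
Final answer: 16


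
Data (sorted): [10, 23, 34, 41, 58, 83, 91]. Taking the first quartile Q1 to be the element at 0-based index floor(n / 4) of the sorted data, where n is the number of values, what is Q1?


The list has n = 7 elements.
Q1 index = floor(7 / 4) = floor(1.75) = 1
Counting from index 0 in the sorted data, the element at index 1 is 23.
Final answer: 23


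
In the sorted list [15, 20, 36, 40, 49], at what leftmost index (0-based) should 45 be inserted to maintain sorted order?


List is sorted: [15, 20, 36, 40, 49]
We need the leftmost position where 45 can be inserted, i.e. the first index whose element is >= 45 (or the end of the list if none is).
Binary search with low=0, high=5 (0-based indices):
  low=0, high=5, mid=2: a[2]=36 < 45, so low = 3
  low=3, high=5, mid=4: a[4]=49 >= 45, so high = 4
  low=3, high=4, mid=3: a[3]=40 < 45, so low = 4
Now low = high = 4, so the insertion index is 4.
Final answer: 4


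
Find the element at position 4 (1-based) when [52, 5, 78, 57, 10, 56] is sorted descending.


Sort descending: [78, 57, 56, 52, 10, 5]
The 4th element (1-indexed) is at index 3.
Value = 52
Final answer: 52


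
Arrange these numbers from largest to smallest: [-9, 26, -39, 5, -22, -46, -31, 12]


Original list: [-9, 26, -39, 5, -22, -46, -31, 12]
Repeatedly take the largest remaining element:
  Remaining [-9, 26, -39, 5, -22, -46, -31, 12] -> largest is 26
  Remaining [-9, -39, 5, -22, -46, -31, 12] -> largest is 12
  Remaining [-9, -39, 5, -22, -46, -31] -> largest is 5
  Remaining [-9, -39, -22, -46, -31] -> largest is -9
  Remaining [-39, -22, -46, -31] -> largest is -22
  Remaining [-39, -46, -31] -> largest is -31
  Remaining [-39, -46] -> largest is -39
  Remaining [-46] -> largest is -46
Collecting the picks in order gives the descending list.
Final answer: [26, 12, 5, -9, -22, -31, -39, -46]


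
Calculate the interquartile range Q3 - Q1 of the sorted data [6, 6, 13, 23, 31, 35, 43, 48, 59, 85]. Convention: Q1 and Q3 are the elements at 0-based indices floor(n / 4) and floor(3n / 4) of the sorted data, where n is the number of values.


The data has n = 10 elements.
Q1 index = floor(10 / 4) = floor(2.5) = 2; Q3 index = floor(3 * 10 / 4) = floor(7.5) = 7
Q1 = element at index 2 = 13
Q3 = element at index 7 = 48
IQR = 48 - 13 = 35
Final answer: 35


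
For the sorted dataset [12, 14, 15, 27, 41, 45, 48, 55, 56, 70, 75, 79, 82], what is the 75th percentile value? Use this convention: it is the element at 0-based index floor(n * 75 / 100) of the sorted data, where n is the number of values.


The dataset has n = 13 elements.
Index = floor(13 * 75 / 100) = floor(975 / 100) = floor(9.75) = 9
Counting from index 0 in the sorted data, the element at index 9 is 70.
Final answer: 70


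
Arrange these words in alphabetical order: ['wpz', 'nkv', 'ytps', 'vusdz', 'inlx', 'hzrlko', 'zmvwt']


Compare strings character by character (the first differing letter decides):
  'hzrlko' < 'inlx' since 'h' < 'i' at position 1
  'inlx' < 'nkv' since 'i' < 'n' at position 1
  'nkv' < 'vusdz' since 'n' < 'v' at position 1
  'vusdz' < 'wpz' since 'v' < 'w' at position 1
  'wpz' < 'ytps' since 'w' < 'y' at position 1
  'ytps' < 'zmvwt' since 'y' < 'z' at position 1
Chaining these comparisons gives the alphabetical order.
Final answer: ['hzrlko', 'inlx', 'nkv', 'vusdz', 'wpz', 'ytps', 'zmvwt']


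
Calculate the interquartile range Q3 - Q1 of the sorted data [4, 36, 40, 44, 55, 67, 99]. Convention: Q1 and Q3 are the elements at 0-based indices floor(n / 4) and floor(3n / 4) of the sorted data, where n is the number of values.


The data has n = 7 elements.
Q1 index = floor(7 / 4) = floor(1.75) = 1; Q3 index = floor(3 * 7 / 4) = floor(5.25) = 5
Q1 = element at index 1 = 36
Q3 = element at index 5 = 67
IQR = 67 - 36 = 31
Final answer: 31


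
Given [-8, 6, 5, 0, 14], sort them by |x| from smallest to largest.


Compute absolute values:
  |-8| = 8
  |6| = 6
  |5| = 5
  |0| = 0
  |14| = 14
Absolute values in increasing order: 0 < 5 < 6 < 8 < 14
Listing the original numbers in that order gives the answer.
Final answer: [0, 5, 6, -8, 14]


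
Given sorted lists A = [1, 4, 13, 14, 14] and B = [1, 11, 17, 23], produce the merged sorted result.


List A: [1, 4, 13, 14, 14]
List B: [1, 11, 17, 23]
Repeatedly compare the front elements and take the smaller:
  1 vs 1 -> take 1
  4 vs 1 -> take 1
  4 vs 11 -> take 4
  13 vs 11 -> take 11
  13 vs 17 -> take 13
  14 vs 17 -> take 14
  14 vs 17 -> take 14
  A is exhausted; append the rest of B: [17, 23]
Final answer: [1, 1, 4, 11, 13, 14, 14, 17, 23]


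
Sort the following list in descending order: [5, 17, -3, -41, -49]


Original list: [5, 17, -3, -41, -49]
Repeatedly take the largest remaining element:
  Remaining [5, 17, -3, -41, -49] -> largest is 17
  Remaining [5, -3, -41, -49] -> largest is 5
  Remaining [-3, -41, -49] -> largest is -3
  Remaining [-41, -49] -> largest is -41
  Remaining [-49] -> largest is -49
Collecting the picks in order gives the descending list.
Final answer: [17, 5, -3, -41, -49]


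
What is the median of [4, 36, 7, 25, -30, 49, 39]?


First, sort the list: [-30, 4, 7, 25, 36, 39, 49]
The list has 7 elements (odd count).
The middle index is 3 (0-based), and the element there is 25.
Final answer: 25


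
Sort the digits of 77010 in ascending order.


The number 77010 has digits: 7, 7, 0, 1, 0
Sorted: 0, 0, 1, 7, 7
Joining the sorted digits gives the result.
Final answer: 00177


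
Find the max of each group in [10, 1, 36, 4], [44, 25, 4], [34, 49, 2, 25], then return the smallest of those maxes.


Find max of each group:
  Group 1: [10, 1, 36, 4] -> max = 36
  Group 2: [44, 25, 4] -> max = 44
  Group 3: [34, 49, 2, 25] -> max = 49
Maxes: [36, 44, 49]
Minimum of maxes = 36
Final answer: 36


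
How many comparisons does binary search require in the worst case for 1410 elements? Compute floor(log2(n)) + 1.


Binary search halves the search space each step.
Maximum comparisons = floor(log2(1410)) + 1
log2(1410) = 10.4615
floor(log2(1410)) = 10, so 10 + 1 = 11
Final answer: 11


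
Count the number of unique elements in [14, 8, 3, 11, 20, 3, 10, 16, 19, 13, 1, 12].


List all unique values:
Distinct values: [1, 3, 8, 10, 11, 12, 13, 14, 16, 19, 20]
Count = 11
Final answer: 11


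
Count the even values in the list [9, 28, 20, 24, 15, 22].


Check each element:
  9 is odd
  28 is even
  20 is even
  24 is even
  15 is odd
  22 is even
Evens: [28, 20, 24, 22]
Count of evens = 4
Final answer: 4


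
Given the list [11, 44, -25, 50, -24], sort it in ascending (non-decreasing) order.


Original list: [11, 44, -25, 50, -24]
Repeatedly take the smallest remaining element:
  Remaining [11, 44, -25, 50, -24] -> smallest is -25
  Remaining [11, 44, 50, -24] -> smallest is -24
  Remaining [11, 44, 50] -> smallest is 11
  Remaining [44, 50] -> smallest is 44
  Remaining [50] -> smallest is 50
Collecting the picks in order gives the sorted list.
Final answer: [-25, -24, 11, 44, 50]


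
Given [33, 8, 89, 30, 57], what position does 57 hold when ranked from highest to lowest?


Sort descending: [89, 57, 33, 30, 8]
Find 57 in the sorted list.
57 is at position 2.
Final answer: 2


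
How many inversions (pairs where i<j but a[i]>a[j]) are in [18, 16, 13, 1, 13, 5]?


For each element, count the later elements that are smaller than it:
  18 (index 0): smaller elements after it = [16, 13, 1, 13, 5] -> 5
  16 (index 1): smaller elements after it = [13, 1, 13, 5] -> 4
  13 (index 2): smaller elements after it = [1, 5] -> 2
  1 (index 3): smaller elements after it = [] -> 0
  13 (index 4): smaller elements after it = [5] -> 1
Total inversions = 5 + 4 + 2 + 0 + 1 = 12
Final answer: 12


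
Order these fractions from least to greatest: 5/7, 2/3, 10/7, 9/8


Convert to decimal for comparison:
  5/7 = 0.7143
  2/3 = 0.6667
  10/7 = 1.4286
  9/8 = 1.125
Decimals in increasing order: 0.6667 < 0.7143 < 1.125 < 1.4286
Writing each back as its fraction gives the sorted order.
Final answer: 2/3, 5/7, 9/8, 10/7


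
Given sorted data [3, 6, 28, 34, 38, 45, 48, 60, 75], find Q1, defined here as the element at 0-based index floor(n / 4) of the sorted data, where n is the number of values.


The list has n = 9 elements.
Q1 index = floor(9 / 4) = floor(2.25) = 2
Counting from index 0 in the sorted data, the element at index 2 is 28.
Final answer: 28


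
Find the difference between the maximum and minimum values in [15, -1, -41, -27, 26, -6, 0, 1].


Maximum value: 26
Minimum value: -41
Range = 26 - (-41) = 67
Final answer: 67


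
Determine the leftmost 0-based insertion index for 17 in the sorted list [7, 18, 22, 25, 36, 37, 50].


List is sorted: [7, 18, 22, 25, 36, 37, 50]
We need the leftmost position where 17 can be inserted, i.e. the first index whose element is >= 17 (or the end of the list if none is).
Binary search with low=0, high=7 (0-based indices):
  low=0, high=7, mid=3: a[3]=25 >= 17, so high = 3
  low=0, high=3, mid=1: a[1]=18 >= 17, so high = 1
  low=0, high=1, mid=0: a[0]=7 < 17, so low = 1
Now low = high = 1, so the insertion index is 1.
Final answer: 1


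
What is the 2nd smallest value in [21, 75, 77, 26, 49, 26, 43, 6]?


Sort ascending: [6, 21, 26, 26, 43, 49, 75, 77]
The 2nd element (1-indexed) is at index 1.
Value = 21
Final answer: 21


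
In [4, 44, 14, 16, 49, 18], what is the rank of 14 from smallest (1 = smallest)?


Sort ascending: [4, 14, 16, 18, 44, 49]
Find 14 in the sorted list.
14 is at position 2 (1-indexed).
Final answer: 2


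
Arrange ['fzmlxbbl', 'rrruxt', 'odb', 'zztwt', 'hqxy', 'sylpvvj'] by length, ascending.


Compute lengths:
  'fzmlxbbl' has length 8
  'rrruxt' has length 6
  'odb' has length 3
  'zztwt' has length 5
  'hqxy' has length 4
  'sylpvvj' has length 7
Lengths in increasing order: 3 < 4 < 5 < 6 < 7 < 8
Listing the words in that order gives the answer.
Final answer: ['odb', 'hqxy', 'zztwt', 'rrruxt', 'sylpvvj', 'fzmlxbbl']


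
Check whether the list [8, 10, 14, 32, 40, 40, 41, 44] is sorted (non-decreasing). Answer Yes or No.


Check consecutive pairs:
  8 <= 10? True
  10 <= 14? True
  14 <= 32? True
  32 <= 40? True
  40 <= 40? True
  40 <= 41? True
  41 <= 44? True
Every consecutive pair is in order, so the list is non-decreasing.
Final answer: Yes


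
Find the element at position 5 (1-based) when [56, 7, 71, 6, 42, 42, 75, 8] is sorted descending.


Sort descending: [75, 71, 56, 42, 42, 8, 7, 6]
The 5th element (1-indexed) is at index 4.
Value = 42
Final answer: 42


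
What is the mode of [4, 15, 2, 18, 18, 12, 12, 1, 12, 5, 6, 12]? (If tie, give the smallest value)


Count the frequency of each value:
  1 appears 1 time(s)
  2 appears 1 time(s)
  4 appears 1 time(s)
  5 appears 1 time(s)
  6 appears 1 time(s)
  12 appears 4 time(s)
  15 appears 1 time(s)
  18 appears 2 time(s)
Maximum frequency is 4.
Only 12 reaches that frequency, so it is the mode.
Final answer: 12


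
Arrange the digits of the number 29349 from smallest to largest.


The number 29349 has digits: 2, 9, 3, 4, 9
Sorted: 2, 3, 4, 9, 9
Joining the sorted digits gives the result.
Final answer: 23499


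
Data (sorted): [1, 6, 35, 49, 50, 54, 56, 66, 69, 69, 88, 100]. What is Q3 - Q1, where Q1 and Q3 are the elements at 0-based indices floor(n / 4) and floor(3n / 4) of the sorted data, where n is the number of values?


The data has n = 12 elements.
Q1 index = floor(12 / 4) = floor(3) = 3; Q3 index = floor(3 * 12 / 4) = floor(9) = 9
Q1 = element at index 3 = 49
Q3 = element at index 9 = 69
IQR = 69 - 49 = 20
Final answer: 20


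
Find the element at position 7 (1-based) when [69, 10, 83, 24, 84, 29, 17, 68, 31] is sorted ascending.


Sort ascending: [10, 17, 24, 29, 31, 68, 69, 83, 84]
The 7th element (1-indexed) is at index 6.
Value = 69
Final answer: 69


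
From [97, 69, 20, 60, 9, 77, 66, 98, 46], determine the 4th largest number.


Sort descending: [98, 97, 77, 69, 66, 60, 46, 20, 9]
The 4th element (1-indexed) is at index 3.
Value = 69
Final answer: 69


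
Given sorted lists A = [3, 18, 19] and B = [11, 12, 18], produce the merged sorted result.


List A: [3, 18, 19]
List B: [11, 12, 18]
Repeatedly compare the front elements and take the smaller:
  3 vs 11 -> take 3
  18 vs 11 -> take 11
  18 vs 12 -> take 12
  18 vs 18 -> take 18
  19 vs 18 -> take 18
  B is exhausted; append the rest of A: [19]
Final answer: [3, 11, 12, 18, 18, 19]


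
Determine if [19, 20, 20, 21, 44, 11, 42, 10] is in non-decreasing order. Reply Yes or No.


Check consecutive pairs:
  19 <= 20? True
  20 <= 20? True
  20 <= 21? True
  21 <= 44? True
  44 <= 11? False
  11 <= 42? True
  42 <= 10? False
2 consecutive pair(s) are out of order, so the list is not sorted.
Final answer: No


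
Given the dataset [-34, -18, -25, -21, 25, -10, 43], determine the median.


First, sort the list: [-34, -25, -21, -18, -10, 25, 43]
The list has 7 elements (odd count).
The middle index is 3 (0-based), and the element there is -18.
Final answer: -18


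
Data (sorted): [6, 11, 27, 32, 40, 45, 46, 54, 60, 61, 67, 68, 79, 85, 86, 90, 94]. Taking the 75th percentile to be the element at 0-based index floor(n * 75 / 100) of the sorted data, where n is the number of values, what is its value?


The dataset has n = 17 elements.
Index = floor(17 * 75 / 100) = floor(1275 / 100) = floor(12.75) = 12
Counting from index 0 in the sorted data, the element at index 12 is 79.
Final answer: 79


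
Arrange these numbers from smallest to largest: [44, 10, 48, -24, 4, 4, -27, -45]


Original list: [44, 10, 48, -24, 4, 4, -27, -45]
Repeatedly take the smallest remaining element:
  Remaining [44, 10, 48, -24, 4, 4, -27, -45] -> smallest is -45
  Remaining [44, 10, 48, -24, 4, 4, -27] -> smallest is -27
  Remaining [44, 10, 48, -24, 4, 4] -> smallest is -24
  Remaining [44, 10, 48, 4, 4] -> smallest is 4
  Remaining [44, 10, 48, 4] -> smallest is 4
  Remaining [44, 10, 48] -> smallest is 10
  Remaining [44, 48] -> smallest is 44
  Remaining [48] -> smallest is 48
Collecting the picks in order gives the sorted list.
Final answer: [-45, -27, -24, 4, 4, 10, 44, 48]


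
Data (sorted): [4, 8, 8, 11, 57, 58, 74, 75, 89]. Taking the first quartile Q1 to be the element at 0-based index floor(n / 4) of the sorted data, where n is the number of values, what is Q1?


The list has n = 9 elements.
Q1 index = floor(9 / 4) = floor(2.25) = 2
Counting from index 0 in the sorted data, the element at index 2 is 8.
Final answer: 8


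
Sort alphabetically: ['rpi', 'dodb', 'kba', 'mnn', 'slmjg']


Compare strings character by character (the first differing letter decides):
  'dodb' < 'kba' since 'd' < 'k' at position 1
  'kba' < 'mnn' since 'k' < 'm' at position 1
  'mnn' < 'rpi' since 'm' < 'r' at position 1
  'rpi' < 'slmjg' since 'r' < 's' at position 1
Chaining these comparisons gives the alphabetical order.
Final answer: ['dodb', 'kba', 'mnn', 'rpi', 'slmjg']


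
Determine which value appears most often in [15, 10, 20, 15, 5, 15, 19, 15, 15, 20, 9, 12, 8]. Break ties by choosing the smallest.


Count the frequency of each value:
  5 appears 1 time(s)
  8 appears 1 time(s)
  9 appears 1 time(s)
  10 appears 1 time(s)
  12 appears 1 time(s)
  15 appears 5 time(s)
  19 appears 1 time(s)
  20 appears 2 time(s)
Maximum frequency is 5.
Only 15 reaches that frequency, so it is the mode.
Final answer: 15


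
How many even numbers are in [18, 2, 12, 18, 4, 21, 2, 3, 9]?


Check each element:
  18 is even
  2 is even
  12 is even
  18 is even
  4 is even
  21 is odd
  2 is even
  3 is odd
  9 is odd
Evens: [18, 2, 12, 18, 4, 2]
Count of evens = 6
Final answer: 6


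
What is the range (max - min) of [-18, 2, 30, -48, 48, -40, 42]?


Maximum value: 48
Minimum value: -48
Range = 48 - (-48) = 96
Final answer: 96


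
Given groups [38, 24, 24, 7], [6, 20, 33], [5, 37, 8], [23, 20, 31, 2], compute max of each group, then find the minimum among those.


Find max of each group:
  Group 1: [38, 24, 24, 7] -> max = 38
  Group 2: [6, 20, 33] -> max = 33
  Group 3: [5, 37, 8] -> max = 37
  Group 4: [23, 20, 31, 2] -> max = 31
Maxes: [38, 33, 37, 31]
Minimum of maxes = 31
Final answer: 31


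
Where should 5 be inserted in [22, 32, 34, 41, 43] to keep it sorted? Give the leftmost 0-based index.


List is sorted: [22, 32, 34, 41, 43]
We need the leftmost position where 5 can be inserted, i.e. the first index whose element is >= 5 (or the end of the list if none is).
Binary search with low=0, high=5 (0-based indices):
  low=0, high=5, mid=2: a[2]=34 >= 5, so high = 2
  low=0, high=2, mid=1: a[1]=32 >= 5, so high = 1
  low=0, high=1, mid=0: a[0]=22 >= 5, so high = 0
Now low = high = 0, so the insertion index is 0.
Final answer: 0


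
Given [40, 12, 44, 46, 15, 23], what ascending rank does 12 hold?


Sort ascending: [12, 15, 23, 40, 44, 46]
Find 12 in the sorted list.
12 is at position 1 (1-indexed).
Final answer: 1


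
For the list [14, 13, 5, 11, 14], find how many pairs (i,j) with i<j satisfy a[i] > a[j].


For each element, count the later elements that are smaller than it:
  14 (index 0): smaller elements after it = [13, 5, 11] -> 3
  13 (index 1): smaller elements after it = [5, 11] -> 2
  5 (index 2): smaller elements after it = [] -> 0
  11 (index 3): smaller elements after it = [] -> 0
Total inversions = 3 + 2 + 0 + 0 = 5
Final answer: 5


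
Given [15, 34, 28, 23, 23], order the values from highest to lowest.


Original list: [15, 34, 28, 23, 23]
Repeatedly take the largest remaining element:
  Remaining [15, 34, 28, 23, 23] -> largest is 34
  Remaining [15, 28, 23, 23] -> largest is 28
  Remaining [15, 23, 23] -> largest is 23
  Remaining [15, 23] -> largest is 23
  Remaining [15] -> largest is 15
Collecting the picks in order gives the descending list.
Final answer: [34, 28, 23, 23, 15]


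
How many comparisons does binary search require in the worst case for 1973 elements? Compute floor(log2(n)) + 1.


Binary search halves the search space each step.
Maximum comparisons = floor(log2(1973)) + 1
log2(1973) = 10.9462
floor(log2(1973)) = 10, so 10 + 1 = 11
Final answer: 11


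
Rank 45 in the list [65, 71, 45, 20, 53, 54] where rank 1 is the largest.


Sort descending: [71, 65, 54, 53, 45, 20]
Find 45 in the sorted list.
45 is at position 5.
Final answer: 5


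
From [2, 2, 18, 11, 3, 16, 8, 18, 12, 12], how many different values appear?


List all unique values:
Distinct values: [2, 3, 8, 11, 12, 16, 18]
Count = 7
Final answer: 7


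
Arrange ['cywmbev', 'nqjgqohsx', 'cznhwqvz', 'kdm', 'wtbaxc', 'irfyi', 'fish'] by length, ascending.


Compute lengths:
  'cywmbev' has length 7
  'nqjgqohsx' has length 9
  'cznhwqvz' has length 8
  'kdm' has length 3
  'wtbaxc' has length 6
  'irfyi' has length 5
  'fish' has length 4
Lengths in increasing order: 3 < 4 < 5 < 6 < 7 < 8 < 9
Listing the words in that order gives the answer.
Final answer: ['kdm', 'fish', 'irfyi', 'wtbaxc', 'cywmbev', 'cznhwqvz', 'nqjgqohsx']


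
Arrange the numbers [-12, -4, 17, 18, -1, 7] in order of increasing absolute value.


Compute absolute values:
  |-12| = 12
  |-4| = 4
  |17| = 17
  |18| = 18
  |-1| = 1
  |7| = 7
Absolute values in increasing order: 1 < 4 < 7 < 12 < 17 < 18
Listing the original numbers in that order gives the answer.
Final answer: [-1, -4, 7, -12, 17, 18]


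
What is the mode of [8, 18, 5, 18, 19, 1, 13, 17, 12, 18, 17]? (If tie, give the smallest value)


Count the frequency of each value:
  1 appears 1 time(s)
  5 appears 1 time(s)
  8 appears 1 time(s)
  12 appears 1 time(s)
  13 appears 1 time(s)
  17 appears 2 time(s)
  18 appears 3 time(s)
  19 appears 1 time(s)
Maximum frequency is 3.
Only 18 reaches that frequency, so it is the mode.
Final answer: 18


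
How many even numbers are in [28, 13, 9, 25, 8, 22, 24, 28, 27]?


Check each element:
  28 is even
  13 is odd
  9 is odd
  25 is odd
  8 is even
  22 is even
  24 is even
  28 is even
  27 is odd
Evens: [28, 8, 22, 24, 28]
Count of evens = 5
Final answer: 5


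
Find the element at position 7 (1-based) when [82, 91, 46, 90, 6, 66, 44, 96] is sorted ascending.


Sort ascending: [6, 44, 46, 66, 82, 90, 91, 96]
The 7th element (1-indexed) is at index 6.
Value = 91
Final answer: 91


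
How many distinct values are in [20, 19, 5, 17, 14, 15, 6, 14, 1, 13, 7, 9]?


List all unique values:
Distinct values: [1, 5, 6, 7, 9, 13, 14, 15, 17, 19, 20]
Count = 11
Final answer: 11


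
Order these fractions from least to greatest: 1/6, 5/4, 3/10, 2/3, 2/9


Convert to decimal for comparison:
  1/6 = 0.1667
  5/4 = 1.25
  3/10 = 0.3
  2/3 = 0.6667
  2/9 = 0.2222
Decimals in increasing order: 0.1667 < 0.2222 < 0.3 < 0.6667 < 1.25
Writing each back as its fraction gives the sorted order.
Final answer: 1/6, 2/9, 3/10, 2/3, 5/4


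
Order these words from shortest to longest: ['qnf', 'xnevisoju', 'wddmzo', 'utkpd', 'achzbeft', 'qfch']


Compute lengths:
  'qnf' has length 3
  'xnevisoju' has length 9
  'wddmzo' has length 6
  'utkpd' has length 5
  'achzbeft' has length 8
  'qfch' has length 4
Lengths in increasing order: 3 < 4 < 5 < 6 < 8 < 9
Listing the words in that order gives the answer.
Final answer: ['qnf', 'qfch', 'utkpd', 'wddmzo', 'achzbeft', 'xnevisoju']


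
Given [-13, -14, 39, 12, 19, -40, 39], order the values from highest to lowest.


Original list: [-13, -14, 39, 12, 19, -40, 39]
Repeatedly take the largest remaining element:
  Remaining [-13, -14, 39, 12, 19, -40, 39] -> largest is 39
  Remaining [-13, -14, 12, 19, -40, 39] -> largest is 39
  Remaining [-13, -14, 12, 19, -40] -> largest is 19
  Remaining [-13, -14, 12, -40] -> largest is 12
  Remaining [-13, -14, -40] -> largest is -13
  Remaining [-14, -40] -> largest is -14
  Remaining [-40] -> largest is -40
Collecting the picks in order gives the descending list.
Final answer: [39, 39, 19, 12, -13, -14, -40]


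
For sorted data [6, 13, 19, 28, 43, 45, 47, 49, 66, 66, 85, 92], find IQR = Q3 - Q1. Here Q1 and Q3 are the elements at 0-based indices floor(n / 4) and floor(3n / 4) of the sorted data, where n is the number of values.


The data has n = 12 elements.
Q1 index = floor(12 / 4) = floor(3) = 3; Q3 index = floor(3 * 12 / 4) = floor(9) = 9
Q1 = element at index 3 = 28
Q3 = element at index 9 = 66
IQR = 66 - 28 = 38
Final answer: 38


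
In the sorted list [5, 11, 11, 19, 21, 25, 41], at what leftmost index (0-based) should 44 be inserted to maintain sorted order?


List is sorted: [5, 11, 11, 19, 21, 25, 41]
We need the leftmost position where 44 can be inserted, i.e. the first index whose element is >= 44 (or the end of the list if none is).
Binary search with low=0, high=7 (0-based indices):
  low=0, high=7, mid=3: a[3]=19 < 44, so low = 4
  low=4, high=7, mid=5: a[5]=25 < 44, so low = 6
  low=6, high=7, mid=6: a[6]=41 < 44, so low = 7
Now low = high = 7, so the insertion index is 7.
Final answer: 7


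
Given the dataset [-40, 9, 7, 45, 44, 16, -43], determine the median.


First, sort the list: [-43, -40, 7, 9, 16, 44, 45]
The list has 7 elements (odd count).
The middle index is 3 (0-based), and the element there is 9.
Final answer: 9


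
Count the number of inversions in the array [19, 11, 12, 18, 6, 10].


For each element, count the later elements that are smaller than it:
  19 (index 0): smaller elements after it = [11, 12, 18, 6, 10] -> 5
  11 (index 1): smaller elements after it = [6, 10] -> 2
  12 (index 2): smaller elements after it = [6, 10] -> 2
  18 (index 3): smaller elements after it = [6, 10] -> 2
  6 (index 4): smaller elements after it = [] -> 0
Total inversions = 5 + 2 + 2 + 2 + 0 = 11
Final answer: 11


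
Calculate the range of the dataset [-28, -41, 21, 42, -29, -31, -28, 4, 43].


Maximum value: 43
Minimum value: -41
Range = 43 - (-41) = 84
Final answer: 84


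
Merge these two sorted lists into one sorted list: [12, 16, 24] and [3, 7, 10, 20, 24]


List A: [12, 16, 24]
List B: [3, 7, 10, 20, 24]
Repeatedly compare the front elements and take the smaller:
  12 vs 3 -> take 3
  12 vs 7 -> take 7
  12 vs 10 -> take 10
  12 vs 20 -> take 12
  16 vs 20 -> take 16
  24 vs 20 -> take 20
  24 vs 24 -> take 24
  A is exhausted; append the rest of B: [24]
Final answer: [3, 7, 10, 12, 16, 20, 24, 24]


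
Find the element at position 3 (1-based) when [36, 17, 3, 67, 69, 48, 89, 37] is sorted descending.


Sort descending: [89, 69, 67, 48, 37, 36, 17, 3]
The 3rd element (1-indexed) is at index 2.
Value = 67
Final answer: 67


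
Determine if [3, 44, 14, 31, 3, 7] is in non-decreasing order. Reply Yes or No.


Check consecutive pairs:
  3 <= 44? True
  44 <= 14? False
  14 <= 31? True
  31 <= 3? False
  3 <= 7? True
2 consecutive pair(s) are out of order, so the list is not sorted.
Final answer: No


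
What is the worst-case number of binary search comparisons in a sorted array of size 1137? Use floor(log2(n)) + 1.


Binary search halves the search space each step.
Maximum comparisons = floor(log2(1137)) + 1
log2(1137) = 10.151
floor(log2(1137)) = 10, so 10 + 1 = 11
Final answer: 11


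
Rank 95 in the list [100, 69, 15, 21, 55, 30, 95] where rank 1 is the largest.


Sort descending: [100, 95, 69, 55, 30, 21, 15]
Find 95 in the sorted list.
95 is at position 2.
Final answer: 2


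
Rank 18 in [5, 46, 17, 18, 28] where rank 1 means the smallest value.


Sort ascending: [5, 17, 18, 28, 46]
Find 18 in the sorted list.
18 is at position 3 (1-indexed).
Final answer: 3


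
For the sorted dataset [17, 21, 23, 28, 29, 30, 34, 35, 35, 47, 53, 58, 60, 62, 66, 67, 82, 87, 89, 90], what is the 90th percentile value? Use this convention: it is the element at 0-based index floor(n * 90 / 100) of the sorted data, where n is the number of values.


The dataset has n = 20 elements.
Index = floor(20 * 90 / 100) = floor(1800 / 100) = floor(18) = 18
Counting from index 0 in the sorted data, the element at index 18 is 89.
Final answer: 89


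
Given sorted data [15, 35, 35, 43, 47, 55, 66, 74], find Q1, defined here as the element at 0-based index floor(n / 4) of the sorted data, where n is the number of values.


The list has n = 8 elements.
Q1 index = floor(8 / 4) = floor(2) = 2
Counting from index 0 in the sorted data, the element at index 2 is 35.
Final answer: 35


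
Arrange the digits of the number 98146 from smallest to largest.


The number 98146 has digits: 9, 8, 1, 4, 6
Sorted: 1, 4, 6, 8, 9
Joining the sorted digits gives the result.
Final answer: 14689


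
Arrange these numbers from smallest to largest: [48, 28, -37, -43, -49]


Original list: [48, 28, -37, -43, -49]
Repeatedly take the smallest remaining element:
  Remaining [48, 28, -37, -43, -49] -> smallest is -49
  Remaining [48, 28, -37, -43] -> smallest is -43
  Remaining [48, 28, -37] -> smallest is -37
  Remaining [48, 28] -> smallest is 28
  Remaining [48] -> smallest is 48
Collecting the picks in order gives the sorted list.
Final answer: [-49, -43, -37, 28, 48]


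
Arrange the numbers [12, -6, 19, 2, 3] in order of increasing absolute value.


Compute absolute values:
  |12| = 12
  |-6| = 6
  |19| = 19
  |2| = 2
  |3| = 3
Absolute values in increasing order: 2 < 3 < 6 < 12 < 19
Listing the original numbers in that order gives the answer.
Final answer: [2, 3, -6, 12, 19]


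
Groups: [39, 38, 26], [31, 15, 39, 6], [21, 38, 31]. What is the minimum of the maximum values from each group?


Find max of each group:
  Group 1: [39, 38, 26] -> max = 39
  Group 2: [31, 15, 39, 6] -> max = 39
  Group 3: [21, 38, 31] -> max = 38
Maxes: [39, 39, 38]
Minimum of maxes = 38
Final answer: 38


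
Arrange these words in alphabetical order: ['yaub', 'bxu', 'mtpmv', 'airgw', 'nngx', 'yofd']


Compare strings character by character (the first differing letter decides):
  'airgw' < 'bxu' since 'a' < 'b' at position 1
  'bxu' < 'mtpmv' since 'b' < 'm' at position 1
  'mtpmv' < 'nngx' since 'm' < 'n' at position 1
  'nngx' < 'yaub' since 'n' < 'y' at position 1
  'yaub' < 'yofd' since 'a' < 'o' at position 2
Chaining these comparisons gives the alphabetical order.
Final answer: ['airgw', 'bxu', 'mtpmv', 'nngx', 'yaub', 'yofd']


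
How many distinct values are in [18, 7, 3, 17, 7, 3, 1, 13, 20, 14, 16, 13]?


List all unique values:
Distinct values: [1, 3, 7, 13, 14, 16, 17, 18, 20]
Count = 9
Final answer: 9


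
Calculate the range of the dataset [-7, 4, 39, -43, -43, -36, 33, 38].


Maximum value: 39
Minimum value: -43
Range = 39 - (-43) = 82
Final answer: 82


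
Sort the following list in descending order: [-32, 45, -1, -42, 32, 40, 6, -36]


Original list: [-32, 45, -1, -42, 32, 40, 6, -36]
Repeatedly take the largest remaining element:
  Remaining [-32, 45, -1, -42, 32, 40, 6, -36] -> largest is 45
  Remaining [-32, -1, -42, 32, 40, 6, -36] -> largest is 40
  Remaining [-32, -1, -42, 32, 6, -36] -> largest is 32
  Remaining [-32, -1, -42, 6, -36] -> largest is 6
  Remaining [-32, -1, -42, -36] -> largest is -1
  Remaining [-32, -42, -36] -> largest is -32
  Remaining [-42, -36] -> largest is -36
  Remaining [-42] -> largest is -42
Collecting the picks in order gives the descending list.
Final answer: [45, 40, 32, 6, -1, -32, -36, -42]
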